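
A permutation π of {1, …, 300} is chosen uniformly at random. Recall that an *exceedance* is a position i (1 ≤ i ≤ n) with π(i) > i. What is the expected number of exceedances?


Write X = Σ_{i=1}^{300} X_i, where X_i = 1_{π(i) > i}.
For each fixed i, π(i) is uniform over {1, …, 300} (marginal of a uniform permutation), so P[π(i) > i] = (n − i)/n. Summing: Σ_{i=1}^{300} (n − i)/n = (0 + 1 + … + 299)/300 = 300(300 − 1)/(2·300) = (300 − 1)/2.
Hence E[X] = Σ_{i=1}^{300} (300 − i)/300 = 299/2 ≈ 149.50000.

E[X] = 299/2 = 149.50000.


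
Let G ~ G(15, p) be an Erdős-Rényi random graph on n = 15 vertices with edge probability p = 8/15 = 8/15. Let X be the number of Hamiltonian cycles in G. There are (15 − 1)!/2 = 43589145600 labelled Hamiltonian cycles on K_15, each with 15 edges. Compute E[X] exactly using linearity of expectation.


K_15 has (15 − 1)!/2 = 43589145600 labelled Hamiltonian cycles.
For each such Hamiltonian cycle H, let X_H = 1 if all 15 edges of H are present in G. Then P[X_H = 1] = p^{15} = (8/15)^{15} = 35184372088832/437893890380859375.
Summing the indicators: E[X] = Σ_H E[X_H] = 43589145600 · p^{15} = 43589145600 · 35184372088832/437893890380859375 = 252453780711880523776/72081298828125.
Numerically: E[X] ≈ 3.5023e+06.

E[X] = 43589145600 · (8/15)^{15} = 252453780711880523776/72081298828125 ≈ 3.5023e+06.


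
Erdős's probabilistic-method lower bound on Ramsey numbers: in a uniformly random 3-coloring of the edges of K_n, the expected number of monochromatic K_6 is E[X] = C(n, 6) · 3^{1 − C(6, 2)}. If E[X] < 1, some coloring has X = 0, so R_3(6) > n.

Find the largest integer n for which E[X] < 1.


We need C(n, 6) · 3^{1 − 15} < 1, i.e. C(n, 6) < 3^{15 − 1} = 4782969.
Check values of n near the boundary:
  n = 40: C(40, 6) = 3838380; 3838380 < 4782969? YES
  n = 41: C(41, 6) = 4496388; 4496388 < 4782969? YES
  n = 42: C(42, 6) = 5245786; 5245786 < 4782969? NO
  n = 43: C(43, 6) = 6096454; 6096454 < 4782969? NO
  n = 44: C(44, 6) = 7059052; 7059052 < 4782969? NO
The largest n with C(n, 6) < 4782969 is n = 41 (where E[X] = 1498796/1594323 ≈ 0.9400830). Hence R_3(6) > 41, i.e. R_3(6) ≥ 42.

Largest n = 41; hence R_3(6) > 41.


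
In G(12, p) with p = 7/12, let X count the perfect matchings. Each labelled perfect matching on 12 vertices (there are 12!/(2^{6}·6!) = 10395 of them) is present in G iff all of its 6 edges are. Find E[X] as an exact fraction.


K_12 has 12!/(2^{6}·6!) = 10395 labelled perfect matchings.
For each such perfect matching H, let X_H = 1 if all 6 edges of H are present in G. Then P[X_H = 1] = p^{6} = (7/12)^{6} = 117649/2985984.
By linearity of expectation: E[X] = Σ_H E[X_H] = 10395 · p^{6} = 10395 · 117649/2985984 = 45294865/110592.
Numerically: E[X] ≈ 409.57.

E[X] = 10395 · (7/12)^{6} = 45294865/110592 ≈ 409.57.


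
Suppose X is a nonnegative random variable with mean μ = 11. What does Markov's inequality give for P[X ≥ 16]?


μ = E[X] = 11, a = 16.
Markov: P[X ≥ 16] ≤ μ/a = (11)/16 = 11/16.
Numerically: ≈ 0.687500.
(Since a = 16 > μ = 11.000000, the bound 11/16 is < 1 and informative.)

P[X ≥ 16] ≤ 11/16 ≈ 0.687500.


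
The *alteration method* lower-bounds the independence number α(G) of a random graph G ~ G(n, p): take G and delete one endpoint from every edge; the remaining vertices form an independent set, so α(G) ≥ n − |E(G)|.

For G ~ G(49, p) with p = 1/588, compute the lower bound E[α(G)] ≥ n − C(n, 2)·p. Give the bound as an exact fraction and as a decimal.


E[|E(G)|] = C(49, 2)·p = 1176 · (1/588) = 2.
E[α(G)] ≥ n − E[|E(G)|] = 49 − 2 = 47.
Numerically: ≈ 47.000.
(This is only a lower bound; the true E[α(G)] may be larger.)

E[α(G)] ≥ 47 ≈ 47.000.


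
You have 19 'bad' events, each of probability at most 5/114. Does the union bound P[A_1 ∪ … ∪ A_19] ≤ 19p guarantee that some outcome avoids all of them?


Union bound: P[∪_{i=1}^{19} A_i] ≤ Σ_i P[A_i] ≤ 19·p = 19·(5/114) = 5/6.
Numerically: 5/6 ≈ 0.833333.
Is 5/6 < 1? YES.
Since P[∪ A_i] ≤ 5/6 < 1, the complement has P[∩ A_i^c] ≥ 1 − 5/6 = 1/6 > 0, so some outcome avoids every A_i.

19·p = 5/6 ≈ 0.833333; existence CERTIFIED by the union bound.


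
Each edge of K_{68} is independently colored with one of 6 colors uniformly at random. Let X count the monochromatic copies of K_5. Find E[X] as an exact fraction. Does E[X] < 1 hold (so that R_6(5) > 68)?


E[X] = C(68, 5) · 6^{1 − 10} = 10424128 · 6^{−9} = 10424128/10077696.
As a reduced fraction: E[X] = 162877/157464 ≈ 1.0344.
Is E[X] < 1? NO.
Since E[X] ≥ 1, the first-moment bound is inconclusive at n = 68; it does NOT by itself certify R_6(5) > 68.

E[X] = 162877/157464 ≈ 1.0344; E[X] ≥ 1; first-moment method inconclusive here.


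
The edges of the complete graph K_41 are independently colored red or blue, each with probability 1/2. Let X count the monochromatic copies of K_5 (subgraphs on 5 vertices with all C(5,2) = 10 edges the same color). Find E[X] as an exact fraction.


Let X = Σ_S X_S over the C(41, 5) = 749398 subsets S of size 5, where X_S = 1 if the K_5 on S is monochromatic.
For a fixed S, the K_5 on S has C(5, 2) = 10 edges. P[all 10 edges red] = (1/2)^10, and likewise for blue, so P[monochromatic] = 2·(1/2)^10 = 2^{1 − 10} = 1/512.
By linearity of expectation: E[X] = C(41, 5) · 2^{1 − 10} = 749398 · 1/512 = 374699/256.
Numerically: E[X] ≈ 1463.6680.

E[X] = C(41,5)·2^(1−C(5,2)) = 374699/256 ≈ 1463.6680.


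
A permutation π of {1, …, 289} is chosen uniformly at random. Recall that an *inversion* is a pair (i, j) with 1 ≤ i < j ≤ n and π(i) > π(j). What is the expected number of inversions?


Write X = Σ X_I over the C(289, 2) = 41616 pairs i < j, with X_I the indicator of one inversion.
There are 41616 indicators.
For each fixed pair i < j, the values π(i) and π(j) are two distinct elements of {1, …, 289} in uniformly random order; by symmetry P[π(i) > π(j)] = 1/2.
By linearity: E[X] = 41616 · (1/2) = C(289, 2) · (1/2) = 41616/2 = 20808 ≈ 20808.000000.

E[X] = 20808 = 20808.000000.


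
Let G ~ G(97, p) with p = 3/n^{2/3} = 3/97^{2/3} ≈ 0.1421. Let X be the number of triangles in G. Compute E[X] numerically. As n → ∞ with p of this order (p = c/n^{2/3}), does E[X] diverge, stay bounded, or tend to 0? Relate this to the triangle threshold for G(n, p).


Number of potential triangles: C(97, 3) = 147440.
Each occurs with probability p³ ≈ (0.1421)³ ≈ 2.8695929e-03.
By linearity: E[X] = C(97, 3)·p³ ≈ 147440 · 2.8695929e-03 ≈ 423.09278.
Since α = 2/3 < 1, p = c/n^{2/3} ≫ 1/n is above the triangle threshold p ~ 1/n. Asymptotically E[X] ~ (c³/6)·n^{3(1−α)} = (3³/6)·n^{1} → ∞; triangles are abundant w.h.p.

E[X] ≈ 423.09278; in regime p = Θ(1/n^{2/3}) E[X] diverges (above the triangle threshold p ~ 1/n).


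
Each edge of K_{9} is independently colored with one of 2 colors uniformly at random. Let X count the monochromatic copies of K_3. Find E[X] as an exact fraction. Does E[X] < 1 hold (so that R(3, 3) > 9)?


E[X] = C(9, 3) · 2^{1 − 3} = 84 · 2^{−2} = 84/4.
As a reduced fraction: E[X] = 21 ≈ 21.0000000.
Is E[X] < 1? NO.
Since E[X] ≥ 1, the first-moment bound is inconclusive at n = 9; it does NOT by itself certify R(3, 3) > 9.

E[X] = 21 ≈ 21.0000000; E[X] ≥ 1; first-moment method inconclusive here.


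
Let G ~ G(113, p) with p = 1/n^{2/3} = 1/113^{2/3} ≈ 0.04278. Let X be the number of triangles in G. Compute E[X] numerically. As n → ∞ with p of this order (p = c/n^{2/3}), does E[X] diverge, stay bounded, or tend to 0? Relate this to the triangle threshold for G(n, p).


Number of potential triangles: C(113, 3) = 234136.
Each occurs with probability p³ ≈ (0.04278)³ ≈ 7.831467e-05.
By linearity: E[X] = C(113, 3)·p³ ≈ 234136 · 7.831467e-05 ≈ 18.3363.
Since α = 2/3 < 1, p = c/n^{2/3} ≫ 1/n is above the triangle threshold p ~ 1/n. Asymptotically E[X] ~ (c³/6)·n^{3(1−α)} = (1³/6)·n^{1} → ∞; triangles are abundant w.h.p.

E[X] ≈ 18.3363; in regime p = Θ(1/n^{2/3}) E[X] diverges (above the triangle threshold p ~ 1/n).


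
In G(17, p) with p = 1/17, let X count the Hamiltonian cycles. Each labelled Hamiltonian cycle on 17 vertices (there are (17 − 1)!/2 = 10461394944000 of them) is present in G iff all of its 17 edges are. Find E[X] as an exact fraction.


K_17 has (17 − 1)!/2 = 10461394944000 labelled Hamiltonian cycles.
For each such Hamiltonian cycle H, let X_H = 1 if all 17 edges of H are present in G. Then P[X_H = 1] = p^{17} = (1/17)^{17} = 1/827240261886336764177.
By linearity: E[X] = Σ_H E[X_H] = 10461394944000 · p^{17} = 10461394944000 · 1/827240261886336764177 = 10461394944000/827240261886336764177.
Numerically: E[X] ≈ 1.265e-08.

E[X] = 10461394944000 · (1/17)^{17} = 10461394944000/827240261886336764177 ≈ 1.265e-08.


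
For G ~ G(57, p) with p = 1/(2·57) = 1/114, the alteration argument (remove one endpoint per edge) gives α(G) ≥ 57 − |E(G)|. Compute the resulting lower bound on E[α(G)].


E[|E(G)|] = C(57, 2)·p = 1596 · (1/114) = 14.
E[α(G)] ≥ n − E[|E(G)|] = 57 − 14 = 43.
Numerically: ≈ 43.00000.
(This is only a lower bound; the true E[α(G)] may be larger.)

E[α(G)] ≥ 43 ≈ 43.00000.


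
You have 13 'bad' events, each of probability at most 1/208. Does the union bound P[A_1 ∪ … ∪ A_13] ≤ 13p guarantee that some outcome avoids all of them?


Union bound: P[∪_{i=1}^{13} A_i] ≤ Σ_i P[A_i] ≤ 13·p = 13·(1/208) = 1/16.
Numerically: 1/16 ≈ 0.062500.
Is 1/16 < 1? YES.
Since P[∪ A_i] ≤ 1/16 < 1, the complement has P[∩ A_i^c] ≥ 1 − 1/16 = 15/16 > 0, so some outcome avoids every A_i.

13·p = 1/16 ≈ 0.062500; existence CERTIFIED by the union bound.


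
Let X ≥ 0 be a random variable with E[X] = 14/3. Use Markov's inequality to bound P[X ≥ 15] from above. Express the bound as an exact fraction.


μ = E[X] = 14/3, a = 15.
Markov: P[X ≥ 15] ≤ μ/a = (14/3)/15 = 14/45.
Numerically: ≈ 0.311111.
(Since a = 15 > μ = 4.666667, the bound 14/45 is < 1 and informative.)

P[X ≥ 15] ≤ 14/45 ≈ 0.311111.


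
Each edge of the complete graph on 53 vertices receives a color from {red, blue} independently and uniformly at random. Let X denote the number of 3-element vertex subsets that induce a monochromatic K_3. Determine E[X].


Let X = Σ_S X_S over the C(53, 3) = 23426 subsets S of size 3, where X_S = 1 if the K_3 on S is monochromatic.
For a fixed S, the K_3 on S has C(3, 2) = 3 edges. P[all 3 edges red] = (1/2)^3, and likewise for blue, so P[monochromatic] = 2·(1/2)^3 = 2^{1 − 3} = 1/4.
By linearity: E[X] = C(53, 3) · 2^{1 − 3} = 23426 · 1/4 = 11713/2.
Numerically: E[X] ≈ 5856.50000.

E[X] = C(53,3)·2^(1−C(3,2)) = 11713/2 ≈ 5856.50000.


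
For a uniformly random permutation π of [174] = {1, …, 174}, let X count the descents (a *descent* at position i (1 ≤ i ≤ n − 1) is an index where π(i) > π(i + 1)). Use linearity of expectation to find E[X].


Write X = Σ X_I over i = 1, …, 173, with X_I the indicator of one descent.
There are 173 indicators.
For each fixed i, the pair (π(i), π(i+1)) is a uniformly random ordered pair of distinct values from {1, …, 174}; by symmetry P[π(i) > π(i+1)] = 1/2.
By linearity: E[X] = 173 · (1/2) = (174 − 1) · (1/2) = 173/2 ≈ 86.500.

E[X] = 173/2 = 86.500.


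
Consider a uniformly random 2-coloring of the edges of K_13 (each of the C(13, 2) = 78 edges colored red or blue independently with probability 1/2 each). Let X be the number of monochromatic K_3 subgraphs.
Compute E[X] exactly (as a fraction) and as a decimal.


Let X = Σ_S X_S over the C(13, 3) = 286 subsets S of size 3, where X_S = 1 if the K_3 on S is monochromatic.
For a fixed S, the K_3 on S has C(3, 2) = 3 edges. P[all 3 edges red] = (1/2)^3, and likewise for blue, so P[monochromatic] = 2·(1/2)^3 = 2^{1 − 3} = 1/4.
Summing: E[X] = C(13, 3) · 2^{1 − 3} = 286 · 1/4 = 143/2.
Numerically: E[X] ≈ 71.500000.

E[X] = C(13,3)·2^(1−C(3,2)) = 143/2 ≈ 71.500000.


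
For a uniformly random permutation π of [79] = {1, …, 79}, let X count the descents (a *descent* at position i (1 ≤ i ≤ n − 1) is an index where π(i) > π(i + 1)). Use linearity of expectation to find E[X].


Write X = Σ X_I over i = 1, …, 78, with X_I the indicator of one descent.
There are 78 indicators.
For each fixed i, the pair (π(i), π(i+1)) is a uniformly random ordered pair of distinct values from {1, …, 79}; by symmetry P[π(i) > π(i+1)] = 1/2.
By linearity: E[X] = 78 · (1/2) = (79 − 1) · (1/2) = 39 ≈ 39.000000.

E[X] = 39 = 39.000000.


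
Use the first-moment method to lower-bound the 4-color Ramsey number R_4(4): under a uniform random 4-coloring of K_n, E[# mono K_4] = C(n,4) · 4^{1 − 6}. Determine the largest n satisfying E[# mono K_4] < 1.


We need C(n, 4) · 4^{1 − 6} < 1, i.e. C(n, 4) < 4^{6 − 1} = 1024.
Check values of n near the boundary:
  n = 9: C(9, 4) = 126; 126 < 1024? YES
  n = 10: C(10, 4) = 210; 210 < 1024? YES
  n = 11: C(11, 4) = 330; 330 < 1024? YES
  n = 12: C(12, 4) = 495; 495 < 1024? YES
  n = 13: C(13, 4) = 715; 715 < 1024? YES
  n = 14: C(14, 4) = 1001; 1001 < 1024? YES
  n = 15: C(15, 4) = 1365; 1365 < 1024? NO
  n = 16: C(16, 4) = 1820; 1820 < 1024? NO
The largest n with C(n, 4) < 1024 is n = 14 (where E[X] = 1001/1024 ≈ 0.977539). Hence R_4(4) > 14, i.e. R_4(4) ≥ 15.

Largest n = 14; hence R_4(4) > 14.


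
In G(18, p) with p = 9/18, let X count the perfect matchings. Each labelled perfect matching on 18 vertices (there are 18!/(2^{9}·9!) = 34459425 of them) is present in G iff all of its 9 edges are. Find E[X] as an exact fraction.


K_18 has 18!/(2^{9}·9!) = 34459425 labelled perfect matchings.
For each such perfect matching H, let X_H = 1 if all 9 edges of H are present in G. Then P[X_H = 1] = p^{9} = (1/2)^{9} = 1/512.
By linearity of expectation: E[X] = Σ_H E[X_H] = 34459425 · p^{9} = 34459425 · 1/512 = 34459425/512.
Numerically: E[X] ≈ 6.73e+04.

E[X] = 34459425 · (1/2)^{9} = 34459425/512 ≈ 6.73e+04.


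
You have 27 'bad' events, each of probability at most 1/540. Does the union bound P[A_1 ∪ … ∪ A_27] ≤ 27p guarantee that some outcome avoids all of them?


Union bound: P[∪_{i=1}^{27} A_i] ≤ Σ_i P[A_i] ≤ 27·p = 27·(1/540) = 1/20.
Numerically: 1/20 ≈ 0.0500000.
Is 1/20 < 1? YES.
Since P[∪ A_i] ≤ 1/20 < 1, the complement has P[∩ A_i^c] ≥ 1 − 1/20 = 19/20 > 0, so some outcome avoids every A_i.

27·p = 1/20 ≈ 0.0500000; existence CERTIFIED by the union bound.


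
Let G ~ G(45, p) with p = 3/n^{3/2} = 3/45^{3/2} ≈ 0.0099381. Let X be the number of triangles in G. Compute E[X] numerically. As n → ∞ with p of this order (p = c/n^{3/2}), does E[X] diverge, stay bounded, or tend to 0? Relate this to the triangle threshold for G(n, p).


Number of potential triangles: C(45, 3) = 14190.
Each occurs with probability p³ ≈ (0.0099381)³ ≈ 9.8153876e-07.
By linearity: E[X] = C(45, 3)·p³ ≈ 14190 · 9.8153876e-07 ≈ 0.01393.
Since α = 3/2 > 1, p = c/n^{3/2} = o(1/n) is below the triangle threshold p ~ 1/n. Asymptotically E[X] ~ (c³/6)·n^{3(1−α)} = (3³/6)·n^{-1.5} → 0, so by Markov's inequality G has no triangles w.h.p.

E[X] ≈ 0.01393; in regime p = Θ(1/n^{3/2}) E[X] tends to 0 (below the triangle threshold p ~ 1/n).


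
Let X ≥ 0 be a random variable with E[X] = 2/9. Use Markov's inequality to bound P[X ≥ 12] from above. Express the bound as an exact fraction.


μ = E[X] = 2/9, a = 12.
Markov: P[X ≥ 12] ≤ μ/a = (2/9)/12 = 1/54.
Numerically: ≈ 0.0185.
(Since a = 12 > μ = 0.2222, the bound 1/54 is < 1 and informative.)

P[X ≥ 12] ≤ 1/54 ≈ 0.0185.


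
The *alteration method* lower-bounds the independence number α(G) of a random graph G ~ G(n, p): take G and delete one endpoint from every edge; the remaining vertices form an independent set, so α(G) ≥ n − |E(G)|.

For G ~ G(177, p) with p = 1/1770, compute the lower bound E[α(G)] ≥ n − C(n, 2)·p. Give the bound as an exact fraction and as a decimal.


E[|E(G)|] = C(177, 2)·p = 15576 · (1/1770) = 44/5.
E[α(G)] ≥ n − E[|E(G)|] = 177 − 44/5 = 841/5.
Numerically: ≈ 168.200.
(This is only a lower bound; the true E[α(G)] may be larger.)

E[α(G)] ≥ 841/5 ≈ 168.200.


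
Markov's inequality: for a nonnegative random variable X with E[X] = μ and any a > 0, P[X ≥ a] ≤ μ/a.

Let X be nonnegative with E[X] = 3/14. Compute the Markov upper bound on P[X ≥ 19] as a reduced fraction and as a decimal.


μ = E[X] = 3/14, a = 19.
Markov: P[X ≥ 19] ≤ μ/a = (3/14)/19 = 3/266.
Numerically: ≈ 0.011.
(Since a = 19 > μ = 0.214, the bound 3/266 is < 1 and informative.)

P[X ≥ 19] ≤ 3/266 ≈ 0.011.


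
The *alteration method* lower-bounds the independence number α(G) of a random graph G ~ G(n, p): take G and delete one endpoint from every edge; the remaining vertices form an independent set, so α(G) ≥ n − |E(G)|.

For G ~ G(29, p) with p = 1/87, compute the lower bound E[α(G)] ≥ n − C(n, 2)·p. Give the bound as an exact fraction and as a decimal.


E[|E(G)|] = C(29, 2)·p = 406 · (1/87) = 14/3.
E[α(G)] ≥ n − E[|E(G)|] = 29 − 14/3 = 73/3.
Numerically: ≈ 24.333333.
(This is only a lower bound; the true E[α(G)] may be larger.)

E[α(G)] ≥ 73/3 ≈ 24.333333.


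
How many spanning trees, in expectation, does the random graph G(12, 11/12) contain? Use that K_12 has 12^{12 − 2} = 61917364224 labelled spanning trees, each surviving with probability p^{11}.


K_12 has 12^{12 − 2} = 61917364224 labelled spanning trees.
For each such spanning tree H, let X_H = 1 if all 11 edges of H are present in G. Then P[X_H = 1] = p^{11} = (11/12)^{11} = 285311670611/743008370688.
By linearity of expectation: E[X] = Σ_H E[X_H] = 61917364224 · p^{11} = 61917364224 · 285311670611/743008370688 = 285311670611/12.
Numerically: E[X] ≈ 2.3776e+10.

E[X] = 61917364224 · (11/12)^{11} = 285311670611/12 ≈ 2.3776e+10.


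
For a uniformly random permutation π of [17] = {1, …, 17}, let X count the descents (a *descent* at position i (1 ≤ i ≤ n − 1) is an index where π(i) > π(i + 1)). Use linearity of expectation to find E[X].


Write X = Σ X_I over i = 1, …, 16, with X_I the indicator of one descent.
There are 16 indicators.
For each fixed i, the pair (π(i), π(i+1)) is a uniformly random ordered pair of distinct values from {1, …, 17}; by symmetry P[π(i) > π(i+1)] = 1/2.
By linearity: E[X] = 16 · (1/2) = (17 − 1) · (1/2) = 8 ≈ 8.000.

E[X] = 8 = 8.000.


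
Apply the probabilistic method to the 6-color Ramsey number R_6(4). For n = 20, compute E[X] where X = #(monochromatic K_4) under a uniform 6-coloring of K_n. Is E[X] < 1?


E[X] = C(20, 4) · 6^{1 − 6} = 4845 · 6^{−5} = 4845/7776.
As a reduced fraction: E[X] = 1615/2592 ≈ 0.6230710.
Is E[X] < 1? YES.
Since E[X] < 1, there exists a 6-coloring of K_{20} with no monochromatic K_4; hence R_6(4) > 20.

E[X] = 1615/2592 ≈ 0.6230710; E[X] < 1, so R_6(4) > 20.


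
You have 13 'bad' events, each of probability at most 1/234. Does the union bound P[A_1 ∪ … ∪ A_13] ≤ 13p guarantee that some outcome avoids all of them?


Union bound: P[∪_{i=1}^{13} A_i] ≤ Σ_i P[A_i] ≤ 13·p = 13·(1/234) = 1/18.
Numerically: 1/18 ≈ 0.05556.
Is 1/18 < 1? YES.
Since P[∪ A_i] ≤ 1/18 < 1, the complement has P[∩ A_i^c] ≥ 1 − 1/18 = 17/18 > 0, so some outcome avoids every A_i.

13·p = 1/18 ≈ 0.05556; existence CERTIFIED by the union bound.


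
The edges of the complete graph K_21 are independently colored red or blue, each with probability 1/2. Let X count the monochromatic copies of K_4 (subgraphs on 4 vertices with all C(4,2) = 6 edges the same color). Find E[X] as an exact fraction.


Let X = Σ_S X_S over the C(21, 4) = 5985 subsets S of size 4, where X_S = 1 if the K_4 on S is monochromatic.
For a fixed S, the K_4 on S has C(4, 2) = 6 edges. P[all 6 edges red] = (1/2)^6, and likewise for blue, so P[monochromatic] = 2·(1/2)^6 = 2^{1 − 6} = 1/32.
Summing: E[X] = C(21, 4) · 2^{1 − 6} = 5985 · 1/32 = 5985/32.
Numerically: E[X] ≈ 187.031.

E[X] = C(21,4)·2^(1−C(4,2)) = 5985/32 ≈ 187.031.


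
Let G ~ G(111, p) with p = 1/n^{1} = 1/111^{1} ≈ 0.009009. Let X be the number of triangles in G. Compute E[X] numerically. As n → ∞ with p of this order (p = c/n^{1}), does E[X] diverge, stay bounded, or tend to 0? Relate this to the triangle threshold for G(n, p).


Number of potential triangles: C(111, 3) = 221815.
Each occurs with probability p³ ≈ (0.009009)³ ≈ 7.3119138e-07.
By linearity: E[X] = C(111, 3)·p³ ≈ 221815 · 7.3119138e-07 ≈ 0.16219.
Here α = 1, so p = 1/n is exactly at the triangle threshold p ~ 1/n. Asymptotically E[X] → c³/6 = 1³/6 = 1/6 ≈ 0.16667, a bounded constant. In this regime the triangle count is asymptotically Poisson(c³/6).

E[X] ≈ 0.16219; in regime p = Θ(1/n^{1}) E[X] stays bounded (at the triangle threshold p ~ 1/n).


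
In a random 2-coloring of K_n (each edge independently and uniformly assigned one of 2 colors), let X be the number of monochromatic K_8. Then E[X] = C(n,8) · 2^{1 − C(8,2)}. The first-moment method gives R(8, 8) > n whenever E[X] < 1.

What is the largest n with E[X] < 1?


We need C(n, 8) · 2^{1 − 28} < 1, i.e. C(n, 8) < 2^{28 − 1} = 134217728.
Check values of n near the boundary:
  n = 36: C(36, 8) = 30260340; 30260340 < 134217728? YES
  n = 37: C(37, 8) = 38608020; 38608020 < 134217728? YES
  n = 38: C(38, 8) = 48903492; 48903492 < 134217728? YES
  n = 39: C(39, 8) = 61523748; 61523748 < 134217728? YES
  n = 40: C(40, 8) = 76904685; 76904685 < 134217728? YES
  n = 41: C(41, 8) = 95548245; 95548245 < 134217728? YES
  n = 42: C(42, 8) = 118030185; 118030185 < 134217728? YES
  n = 43: C(43, 8) = 145008513; 145008513 < 134217728? NO
The largest n with C(n, 8) < 134217728 is n = 42 (where E[X] = 118030185/134217728 ≈ 0.87939). Hence R(8, 8) > 42, i.e. R(8, 8) ≥ 43.

Largest n = 42; hence R(8, 8) > 42.


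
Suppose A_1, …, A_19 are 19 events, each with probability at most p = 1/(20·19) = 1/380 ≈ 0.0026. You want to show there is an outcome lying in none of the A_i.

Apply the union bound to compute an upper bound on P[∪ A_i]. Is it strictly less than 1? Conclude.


Union bound: P[∪_{i=1}^{19} A_i] ≤ Σ_i P[A_i] ≤ 19·p = 19·(1/380) = 1/20.
Numerically: 1/20 ≈ 0.0500.
Is 1/20 < 1? YES.
Since P[∪ A_i] ≤ 1/20 < 1, the complement has P[∩ A_i^c] ≥ 1 − 1/20 = 19/20 > 0, so some outcome avoids every A_i.

19·p = 1/20 ≈ 0.0500; existence CERTIFIED by the union bound.


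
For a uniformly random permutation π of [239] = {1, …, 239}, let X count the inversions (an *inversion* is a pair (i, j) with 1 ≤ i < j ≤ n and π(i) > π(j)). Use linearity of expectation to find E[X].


Write X = Σ X_I over the C(239, 2) = 28441 pairs i < j, with X_I the indicator of one inversion.
There are 28441 indicators.
For each fixed pair i < j, the values π(i) and π(j) are two distinct elements of {1, …, 239} in uniformly random order; by symmetry P[π(i) > π(j)] = 1/2.
By linearity: E[X] = 28441 · (1/2) = C(239, 2) · (1/2) = 28441/2 = 28441/2 ≈ 14220.500.

E[X] = 28441/2 = 14220.500.


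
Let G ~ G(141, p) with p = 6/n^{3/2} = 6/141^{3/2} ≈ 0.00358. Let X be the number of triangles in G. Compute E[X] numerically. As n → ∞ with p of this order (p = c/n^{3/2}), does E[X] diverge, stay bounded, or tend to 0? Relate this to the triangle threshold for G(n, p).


Number of potential triangles: C(141, 3) = 457310.
Each occurs with probability p³ ≈ (0.00358)³ ≈ 4.60222e-08.
By linearity: E[X] = C(141, 3)·p³ ≈ 457310 · 4.60222e-08 ≈ 0.021.
Since α = 3/2 > 1, p = c/n^{3/2} = o(1/n) is below the triangle threshold p ~ 1/n. Asymptotically E[X] ~ (c³/6)·n^{3(1−α)} = (6³/6)·n^{-1.5} → 0, so by Markov's inequality G has no triangles w.h.p.

E[X] ≈ 0.021; in regime p = Θ(1/n^{3/2}) E[X] tends to 0 (below the triangle threshold p ~ 1/n).


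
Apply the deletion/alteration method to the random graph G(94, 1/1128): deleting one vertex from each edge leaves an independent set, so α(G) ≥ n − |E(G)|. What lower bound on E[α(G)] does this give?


E[|E(G)|] = C(94, 2)·p = 4371 · (1/1128) = 31/8.
E[α(G)] ≥ n − E[|E(G)|] = 94 − 31/8 = 721/8.
Numerically: ≈ 90.125000.
(This is only a lower bound; the true E[α(G)] may be larger.)

E[α(G)] ≥ 721/8 ≈ 90.125000.


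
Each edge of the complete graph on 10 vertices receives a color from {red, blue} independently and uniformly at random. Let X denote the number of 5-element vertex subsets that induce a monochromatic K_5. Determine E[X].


Let X = Σ_S X_S over the C(10, 5) = 252 subsets S of size 5, where X_S = 1 if the K_5 on S is monochromatic.
For a fixed S, the K_5 on S has C(5, 2) = 10 edges. P[all 10 edges red] = (1/2)^10, and likewise for blue, so P[monochromatic] = 2·(1/2)^10 = 2^{1 − 10} = 1/512.
Summing: E[X] = C(10, 5) · 2^{1 − 10} = 252 · 1/512 = 63/128.
Numerically: E[X] ≈ 0.49219.

E[X] = C(10,5)·2^(1−C(5,2)) = 63/128 ≈ 0.49219.


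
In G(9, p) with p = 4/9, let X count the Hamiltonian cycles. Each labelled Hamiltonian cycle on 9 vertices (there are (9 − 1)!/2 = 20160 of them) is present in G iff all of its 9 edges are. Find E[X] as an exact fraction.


K_9 has (9 − 1)!/2 = 20160 labelled Hamiltonian cycles.
For each such Hamiltonian cycle H, let X_H = 1 if all 9 edges of H are present in G. Then P[X_H = 1] = p^{9} = (4/9)^{9} = 262144/387420489.
By linearity: E[X] = Σ_H E[X_H] = 20160 · p^{9} = 20160 · 262144/387420489 = 587202560/43046721.
Numerically: E[X] ≈ 13.641.

E[X] = 20160 · (4/9)^{9} = 587202560/43046721 ≈ 13.641.


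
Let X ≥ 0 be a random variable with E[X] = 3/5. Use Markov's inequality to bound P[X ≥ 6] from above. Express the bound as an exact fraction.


μ = E[X] = 3/5, a = 6.
Markov: P[X ≥ 6] ≤ μ/a = (3/5)/6 = 1/10.
Numerically: ≈ 0.100.
(Since a = 6 > μ = 0.600, the bound 1/10 is < 1 and informative.)

P[X ≥ 6] ≤ 1/10 ≈ 0.100.


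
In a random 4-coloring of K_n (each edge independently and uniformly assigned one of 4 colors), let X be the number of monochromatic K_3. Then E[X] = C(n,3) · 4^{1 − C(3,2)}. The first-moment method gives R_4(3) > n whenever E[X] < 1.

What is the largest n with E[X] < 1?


We need C(n, 3) · 4^{1 − 3} < 1, i.e. C(n, 3) < 4^{3 − 1} = 16.
Check values of n near the boundary:
  n = 3: C(3, 3) = 1; 1 < 16? YES
  n = 4: C(4, 3) = 4; 4 < 16? YES
  n = 5: C(5, 3) = 10; 10 < 16? YES
  n = 6: C(6, 3) = 20; 20 < 16? NO
  n = 7: C(7, 3) = 35; 35 < 16? NO
The largest n with C(n, 3) < 16 is n = 5 (where E[X] = 5/8 ≈ 0.625000). Hence R_4(3) > 5, i.e. R_4(3) ≥ 6.

Largest n = 5; hence R_4(3) > 5.


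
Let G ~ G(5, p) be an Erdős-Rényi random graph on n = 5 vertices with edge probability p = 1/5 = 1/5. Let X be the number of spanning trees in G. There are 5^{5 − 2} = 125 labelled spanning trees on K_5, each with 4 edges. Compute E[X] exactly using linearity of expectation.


K_5 has 5^{5 − 2} = 125 labelled spanning trees.
For each such spanning tree H, let X_H = 1 if all 4 edges of H are present in G. Then P[X_H = 1] = p^{4} = (1/5)^{4} = 1/625.
By linearity: E[X] = Σ_H E[X_H] = 125 · p^{4} = 125 · 1/625 = 1/5.
Numerically: E[X] ≈ 0.2.

E[X] = 125 · (1/5)^{4} = 1/5 ≈ 0.2.


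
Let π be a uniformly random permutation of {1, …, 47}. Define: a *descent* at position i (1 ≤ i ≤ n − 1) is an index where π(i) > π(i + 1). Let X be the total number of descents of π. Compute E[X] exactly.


Write X = Σ X_I over i = 1, …, 46, with X_I the indicator of one descent.
There are 46 indicators.
For each fixed i, the pair (π(i), π(i+1)) is a uniformly random ordered pair of distinct values from {1, …, 47}; by symmetry P[π(i) > π(i+1)] = 1/2.
By linearity: E[X] = 46 · (1/2) = (47 − 1) · (1/2) = 23 ≈ 23.000.

E[X] = 23 = 23.000.


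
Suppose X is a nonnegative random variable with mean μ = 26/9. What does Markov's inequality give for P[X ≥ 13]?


μ = E[X] = 26/9, a = 13.
Markov: P[X ≥ 13] ≤ μ/a = (26/9)/13 = 2/9.
Numerically: ≈ 0.222222.
(Since a = 13 > μ = 2.888889, the bound 2/9 is < 1 and informative.)

P[X ≥ 13] ≤ 2/9 ≈ 0.222222.


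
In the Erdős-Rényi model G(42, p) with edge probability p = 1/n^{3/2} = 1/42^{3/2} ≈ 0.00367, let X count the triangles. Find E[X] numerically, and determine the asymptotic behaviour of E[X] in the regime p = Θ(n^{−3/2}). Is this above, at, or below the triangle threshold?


Number of potential triangles: C(42, 3) = 11480.
Each occurs with probability p³ ≈ (0.00367)³ ≈ 4.95882e-08.
By linearity: E[X] = C(42, 3)·p³ ≈ 11480 · 4.95882e-08 ≈ 0.001.
Since α = 3/2 > 1, p = c/n^{3/2} = o(1/n) is below the triangle threshold p ~ 1/n. Asymptotically E[X] ~ (c³/6)·n^{3(1−α)} = (1³/6)·n^{-1.5} → 0, so by Markov's inequality G has no triangles w.h.p.

E[X] ≈ 0.001; in regime p = Θ(1/n^{3/2}) E[X] tends to 0 (below the triangle threshold p ~ 1/n).


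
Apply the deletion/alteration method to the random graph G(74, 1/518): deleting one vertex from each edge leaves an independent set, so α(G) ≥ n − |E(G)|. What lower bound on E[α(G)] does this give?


E[|E(G)|] = C(74, 2)·p = 2701 · (1/518) = 73/14.
E[α(G)] ≥ n − E[|E(G)|] = 74 − 73/14 = 963/14.
Numerically: ≈ 68.786.
(This is only a lower bound; the true E[α(G)] may be larger.)

E[α(G)] ≥ 963/14 ≈ 68.786.


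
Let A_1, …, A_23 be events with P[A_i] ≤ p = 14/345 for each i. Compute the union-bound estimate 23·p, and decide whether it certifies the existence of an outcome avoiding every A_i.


Union bound: P[∪_{i=1}^{23} A_i] ≤ Σ_i P[A_i] ≤ 23·p = 23·(14/345) = 14/15.
Numerically: 14/15 ≈ 0.9333.
Is 14/15 < 1? YES.
Since P[∪ A_i] ≤ 14/15 < 1, the complement has P[∩ A_i^c] ≥ 1 − 14/15 = 1/15 > 0, so some outcome avoids every A_i.

23·p = 14/15 ≈ 0.9333; existence CERTIFIED by the union bound.


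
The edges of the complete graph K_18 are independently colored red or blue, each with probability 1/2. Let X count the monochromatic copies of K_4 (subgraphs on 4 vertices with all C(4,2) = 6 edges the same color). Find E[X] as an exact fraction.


Let X = Σ_S X_S over the C(18, 4) = 3060 subsets S of size 4, where X_S = 1 if the K_4 on S is monochromatic.
For a fixed S, the K_4 on S has C(4, 2) = 6 edges. P[all 6 edges red] = (1/2)^6, and likewise for blue, so P[monochromatic] = 2·(1/2)^6 = 2^{1 − 6} = 1/32.
By linearity: E[X] = C(18, 4) · 2^{1 − 6} = 3060 · 1/32 = 765/8.
Numerically: E[X] ≈ 95.62500.

E[X] = C(18,4)·2^(1−C(4,2)) = 765/8 ≈ 95.62500.


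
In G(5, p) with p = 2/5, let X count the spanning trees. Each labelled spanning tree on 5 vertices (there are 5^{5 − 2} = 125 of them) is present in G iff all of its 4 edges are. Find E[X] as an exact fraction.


K_5 has 5^{5 − 2} = 125 labelled spanning trees.
For each such spanning tree H, let X_H = 1 if all 4 edges of H are present in G. Then P[X_H = 1] = p^{4} = (2/5)^{4} = 16/625.
By linearity of expectation: E[X] = Σ_H E[X_H] = 125 · p^{4} = 125 · 16/625 = 16/5.
Numerically: E[X] ≈ 3.2.

E[X] = 125 · (2/5)^{4} = 16/5 ≈ 3.2.


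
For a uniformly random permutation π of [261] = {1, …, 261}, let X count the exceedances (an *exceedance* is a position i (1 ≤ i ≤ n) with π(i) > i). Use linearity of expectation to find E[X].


Write X = Σ_{i=1}^{261} X_i, where X_i = 1_{π(i) > i}.
For each fixed i, π(i) is uniform over {1, …, 261} (marginal of a uniform permutation), so P[π(i) > i] = (n − i)/n. Summing: Σ_{i=1}^{261} (n − i)/n = (0 + 1 + … + 260)/261 = 261(261 − 1)/(2·261) = (261 − 1)/2.
Hence E[X] = Σ_{i=1}^{261} (261 − i)/261 = 130 ≈ 130.000000.

E[X] = 130 = 130.000000.


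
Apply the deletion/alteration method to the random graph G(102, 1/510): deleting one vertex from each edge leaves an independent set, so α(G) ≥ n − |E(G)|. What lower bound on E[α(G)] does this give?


E[|E(G)|] = C(102, 2)·p = 5151 · (1/510) = 101/10.
E[α(G)] ≥ n − E[|E(G)|] = 102 − 101/10 = 919/10.
Numerically: ≈ 91.90000.
(This is only a lower bound; the true E[α(G)] may be larger.)

E[α(G)] ≥ 919/10 ≈ 91.90000.


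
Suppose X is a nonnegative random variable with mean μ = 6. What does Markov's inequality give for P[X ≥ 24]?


μ = E[X] = 6, a = 24.
Markov: P[X ≥ 24] ≤ μ/a = (6)/24 = 1/4.
Numerically: ≈ 0.25000.
(Since a = 24 > μ = 6.00000, the bound 1/4 is < 1 and informative.)

P[X ≥ 24] ≤ 1/4 ≈ 0.25000.


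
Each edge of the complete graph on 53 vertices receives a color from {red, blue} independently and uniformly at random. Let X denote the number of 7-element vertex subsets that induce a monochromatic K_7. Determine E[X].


Let X = Σ_S X_S over the C(53, 7) = 154143080 subsets S of size 7, where X_S = 1 if the K_7 on S is monochromatic.
For a fixed S, the K_7 on S has C(7, 2) = 21 edges. P[all 21 edges red] = (1/2)^21, and likewise for blue, so P[monochromatic] = 2·(1/2)^21 = 2^{1 − 21} = 1/1048576.
By linearity of expectation: E[X] = C(53, 7) · 2^{1 − 21} = 154143080 · 1/1048576 = 19267885/131072.
Numerically: E[X] ≈ 147.0023.

E[X] = C(53,7)·2^(1−C(7,2)) = 19267885/131072 ≈ 147.0023.


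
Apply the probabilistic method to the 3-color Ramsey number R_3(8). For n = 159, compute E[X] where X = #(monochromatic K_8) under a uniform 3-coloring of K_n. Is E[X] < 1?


E[X] = C(159, 8) · 3^{1 − 28} = 8471208603429 · 3^{−27} = 8471208603429/7625597484987.
As a reduced fraction: E[X] = 941245400381/847288609443 ≈ 1.1109.
Is E[X] < 1? NO.
Since E[X] ≥ 1, the first-moment bound is inconclusive at n = 159; it does NOT by itself certify R_3(8) > 159.

E[X] = 941245400381/847288609443 ≈ 1.1109; E[X] ≥ 1; first-moment method inconclusive here.


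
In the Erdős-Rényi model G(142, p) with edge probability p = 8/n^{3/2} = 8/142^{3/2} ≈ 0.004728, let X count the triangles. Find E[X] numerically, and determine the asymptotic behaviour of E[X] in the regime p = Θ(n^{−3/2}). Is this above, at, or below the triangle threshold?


Number of potential triangles: C(142, 3) = 467180.
Each occurs with probability p³ ≈ (0.004728)³ ≈ 1.056750e-07.
By linearity: E[X] = C(142, 3)·p³ ≈ 467180 · 1.056750e-07 ≈ 0.0494.
Since α = 3/2 > 1, p = c/n^{3/2} = o(1/n) is below the triangle threshold p ~ 1/n. Asymptotically E[X] ~ (c³/6)·n^{3(1−α)} = (8³/6)·n^{-1.5} → 0, so by Markov's inequality G has no triangles w.h.p.

E[X] ≈ 0.0494; in regime p = Θ(1/n^{3/2}) E[X] tends to 0 (below the triangle threshold p ~ 1/n).


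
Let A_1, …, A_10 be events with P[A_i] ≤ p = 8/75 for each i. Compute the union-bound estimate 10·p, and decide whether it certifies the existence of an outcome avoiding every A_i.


Union bound: P[∪_{i=1}^{10} A_i] ≤ Σ_i P[A_i] ≤ 10·p = 10·(8/75) = 16/15.
Numerically: 16/15 ≈ 1.066667.
Is 16/15 < 1? NO.
Since the bound 16/15 is ≥ 1, the union bound is uninformative here; it does NOT by itself certify existence.

10·p = 16/15 ≈ 1.066667; existence NOT certified by the union bound.


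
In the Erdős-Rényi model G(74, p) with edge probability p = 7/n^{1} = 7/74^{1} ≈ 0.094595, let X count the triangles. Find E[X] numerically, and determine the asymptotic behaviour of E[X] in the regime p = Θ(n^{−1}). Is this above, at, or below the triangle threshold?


Number of potential triangles: C(74, 3) = 64824.
Each occurs with probability p³ ≈ (0.094595)³ ≈ 8.4644542e-04.
By linearity: E[X] = C(74, 3)·p³ ≈ 64824 · 8.4644542e-04 ≈ 54.86998.
Here α = 1, so p = 7/n is exactly at the triangle threshold p ~ 1/n. Asymptotically E[X] → c³/6 = 7³/6 = 343/6 ≈ 57.16667, a bounded constant. In this regime the triangle count is asymptotically Poisson(c³/6).

E[X] ≈ 54.86998; in regime p = Θ(1/n^{1}) E[X] stays bounded (at the triangle threshold p ~ 1/n).


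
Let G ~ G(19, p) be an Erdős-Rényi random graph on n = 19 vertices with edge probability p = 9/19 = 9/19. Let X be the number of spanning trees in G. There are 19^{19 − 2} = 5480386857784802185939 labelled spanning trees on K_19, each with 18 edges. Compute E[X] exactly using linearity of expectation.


K_19 has 19^{19 − 2} = 5480386857784802185939 labelled spanning trees.
For each such spanning tree H, let X_H = 1 if all 18 edges of H are present in G. Then P[X_H = 1] = p^{18} = (9/19)^{18} = 150094635296999121/104127350297911241532841.
By linearity: E[X] = Σ_H E[X_H] = 5480386857784802185939 · p^{18} = 5480386857784802185939 · 150094635296999121/104127350297911241532841 = 150094635296999121/19.
Numerically: E[X] ≈ 7.9e+15.

E[X] = 5480386857784802185939 · (9/19)^{18} = 150094635296999121/19 ≈ 7.9e+15.


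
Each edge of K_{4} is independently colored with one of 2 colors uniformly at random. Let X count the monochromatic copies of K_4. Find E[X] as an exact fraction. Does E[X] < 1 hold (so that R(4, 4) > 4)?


E[X] = C(4, 4) · 2^{1 − 6} = 1 · 2^{−5} = 1/32.
As a reduced fraction: E[X] = 1/32 ≈ 0.03125.
Is E[X] < 1? YES.
Since E[X] < 1, there exists a 2-coloring of K_{4} with no monochromatic K_4; hence R(4, 4) > 4.

E[X] = 1/32 ≈ 0.03125; E[X] < 1, so R(4, 4) > 4.


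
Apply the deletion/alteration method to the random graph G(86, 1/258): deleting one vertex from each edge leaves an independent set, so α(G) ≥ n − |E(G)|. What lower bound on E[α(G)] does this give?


E[|E(G)|] = C(86, 2)·p = 3655 · (1/258) = 85/6.
E[α(G)] ≥ n − E[|E(G)|] = 86 − 85/6 = 431/6.
Numerically: ≈ 71.83333.
(This is only a lower bound; the true E[α(G)] may be larger.)

E[α(G)] ≥ 431/6 ≈ 71.83333.


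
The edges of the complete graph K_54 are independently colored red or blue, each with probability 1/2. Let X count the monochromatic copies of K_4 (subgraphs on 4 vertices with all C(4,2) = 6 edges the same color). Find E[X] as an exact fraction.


Let X = Σ_S X_S over the C(54, 4) = 316251 subsets S of size 4, where X_S = 1 if the K_4 on S is monochromatic.
For a fixed S, the K_4 on S has C(4, 2) = 6 edges. P[all 6 edges red] = (1/2)^6, and likewise for blue, so P[monochromatic] = 2·(1/2)^6 = 2^{1 − 6} = 1/32.
By linearity: E[X] = C(54, 4) · 2^{1 − 6} = 316251 · 1/32 = 316251/32.
Numerically: E[X] ≈ 9882.843750.

E[X] = C(54,4)·2^(1−C(4,2)) = 316251/32 ≈ 9882.843750.


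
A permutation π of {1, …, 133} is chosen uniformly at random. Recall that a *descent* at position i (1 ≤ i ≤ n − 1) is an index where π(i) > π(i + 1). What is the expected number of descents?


Write X = Σ X_I over i = 1, …, 132, with X_I the indicator of one descent.
There are 132 indicators.
For each fixed i, the pair (π(i), π(i+1)) is a uniformly random ordered pair of distinct values from {1, …, 133}; by symmetry P[π(i) > π(i+1)] = 1/2.
By linearity: E[X] = 132 · (1/2) = (133 − 1) · (1/2) = 66 ≈ 66.00000.

E[X] = 66 = 66.00000.


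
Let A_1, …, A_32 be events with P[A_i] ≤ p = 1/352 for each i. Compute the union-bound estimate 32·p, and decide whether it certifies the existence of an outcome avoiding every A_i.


Union bound: P[∪_{i=1}^{32} A_i] ≤ Σ_i P[A_i] ≤ 32·p = 32·(1/352) = 1/11.
Numerically: 1/11 ≈ 0.090909.
Is 1/11 < 1? YES.
Since P[∪ A_i] ≤ 1/11 < 1, the complement has P[∩ A_i^c] ≥ 1 − 1/11 = 10/11 > 0, so some outcome avoids every A_i.

32·p = 1/11 ≈ 0.090909; existence CERTIFIED by the union bound.


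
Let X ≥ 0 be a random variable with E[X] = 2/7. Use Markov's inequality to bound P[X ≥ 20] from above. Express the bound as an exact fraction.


μ = E[X] = 2/7, a = 20.
Markov: P[X ≥ 20] ≤ μ/a = (2/7)/20 = 1/70.
Numerically: ≈ 0.0143.
(Since a = 20 > μ = 0.2857, the bound 1/70 is < 1 and informative.)

P[X ≥ 20] ≤ 1/70 ≈ 0.0143.


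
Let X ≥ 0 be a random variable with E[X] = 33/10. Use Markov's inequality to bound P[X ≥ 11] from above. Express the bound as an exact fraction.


μ = E[X] = 33/10, a = 11.
Markov: P[X ≥ 11] ≤ μ/a = (33/10)/11 = 3/10.
Numerically: ≈ 0.300000.
(Since a = 11 > μ = 3.300000, the bound 3/10 is < 1 and informative.)

P[X ≥ 11] ≤ 3/10 ≈ 0.300000.
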